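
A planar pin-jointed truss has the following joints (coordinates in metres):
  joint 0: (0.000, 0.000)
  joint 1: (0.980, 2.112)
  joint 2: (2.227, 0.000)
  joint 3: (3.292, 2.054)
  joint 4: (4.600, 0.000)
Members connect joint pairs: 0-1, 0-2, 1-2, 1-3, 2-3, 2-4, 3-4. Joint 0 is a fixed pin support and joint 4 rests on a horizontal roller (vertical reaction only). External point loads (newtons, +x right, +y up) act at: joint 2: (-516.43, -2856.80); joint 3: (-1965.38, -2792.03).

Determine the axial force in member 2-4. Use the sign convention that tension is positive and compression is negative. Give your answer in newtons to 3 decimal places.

N=5 nodes, M=7 members, R=3 reactions → 2N=10, M+R=10
member 0 (0-1): L=2.3283, (cx,cy)=(0.4209,0.9071)
member 1 (0-2): L=2.2270, (cx,cy)=(1.0000,0.0000)
member 2 (1-2): L=2.4527, (cx,cy)=(0.5084,-0.8611)
member 3 (1-3): L=2.3127, (cx,cy)=(0.9997,-0.0251)
member 4 (2-3): L=2.3137, (cx,cy)=(0.4603,0.8878)
member 5 (2-4): L=2.3730, (cx,cy)=(1.0000,0.0000)
member 6 (3-4): L=2.4351, (cx,cy)=(0.5371,-0.8435)
solve A·x = −loads:
  F[0-1] = -3467.3348 N (compression)
  F[0-2] = -1022.3762 N (compression)
  F[1-2] = +3750.6210 N (tension)
  F[1-3] = -3367.4102 N (compression)
  F[2-3] = -420.0215 N (compression)
  F[2-4] = +1594.3089 N (tension)
  F[3-4] = -2968.1375 N (compression)
  Rx@0 = +2481.8100 N
  Ry@0 = +3145.2287 N
  Ry@4 = +2503.6013 N

1594.309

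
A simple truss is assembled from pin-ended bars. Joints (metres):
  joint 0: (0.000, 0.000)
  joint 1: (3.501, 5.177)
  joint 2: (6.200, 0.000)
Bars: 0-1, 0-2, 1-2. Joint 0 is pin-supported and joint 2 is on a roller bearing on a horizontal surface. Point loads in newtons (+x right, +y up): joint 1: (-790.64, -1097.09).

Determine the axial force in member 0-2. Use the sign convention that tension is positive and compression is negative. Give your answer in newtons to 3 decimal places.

N=3 nodes, M=3 members, R=3 reactions → 2N=6, M+R=6
member 0 (0-1): L=6.2497, (cx,cy)=(0.5602,0.8284)
member 1 (0-2): L=6.2000, (cx,cy)=(1.0000,0.0000)
member 2 (1-2): L=5.8383, (cx,cy)=(0.4623,-0.8867)
solve A·x = −loads:
  F[0-1] = -1373.5171 N (compression)
  F[0-2] = -21.2096 N (compression)
  F[1-2] = +45.8793 N (tension)
  Rx@0 = +790.6400 N
  Ry@0 = +1137.7725 N
  Ry@2 = -40.6825 N

-21.210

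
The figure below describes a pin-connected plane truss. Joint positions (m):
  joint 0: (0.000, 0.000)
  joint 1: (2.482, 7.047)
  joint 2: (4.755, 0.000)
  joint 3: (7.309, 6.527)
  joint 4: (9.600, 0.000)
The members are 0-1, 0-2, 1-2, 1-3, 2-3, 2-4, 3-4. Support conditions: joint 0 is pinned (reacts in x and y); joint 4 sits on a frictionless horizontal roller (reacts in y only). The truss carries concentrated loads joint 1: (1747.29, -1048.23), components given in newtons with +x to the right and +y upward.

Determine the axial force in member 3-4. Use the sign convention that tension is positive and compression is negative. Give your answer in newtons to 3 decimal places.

N=5 nodes, M=7 members, R=3 reactions → 2N=10, M+R=10
member 0 (0-1): L=7.4713, (cx,cy)=(0.3322,0.9432)
member 1 (0-2): L=4.7550, (cx,cy)=(1.0000,0.0000)
member 2 (1-2): L=7.4045, (cx,cy)=(0.3070,-0.9517)
member 3 (1-3): L=4.8549, (cx,cy)=(0.9942,-0.1071)
member 4 (2-3): L=7.0089, (cx,cy)=(0.3644,0.9312)
member 5 (2-4): L=4.8450, (cx,cy)=(1.0000,0.0000)
member 6 (3-4): L=6.9174, (cx,cy)=(0.3312,-0.9436)
solve A·x = −loads:
  F[0-1] = +535.8324 N (tension)
  F[0-2] = +1569.2844 N (tension)
  F[1-2] = -1507.1893 N (compression)
  F[1-3] = -1113.0174 N (compression)
  F[2-3] = +1540.3236 N (tension)
  F[2-4] = +545.3300 N (tension)
  F[3-4] = -1646.5585 N (compression)
  Rx@0 = -1747.2900 N
  Ry@0 = -505.4012 N
  Ry@4 = +1553.6312 N

-1646.558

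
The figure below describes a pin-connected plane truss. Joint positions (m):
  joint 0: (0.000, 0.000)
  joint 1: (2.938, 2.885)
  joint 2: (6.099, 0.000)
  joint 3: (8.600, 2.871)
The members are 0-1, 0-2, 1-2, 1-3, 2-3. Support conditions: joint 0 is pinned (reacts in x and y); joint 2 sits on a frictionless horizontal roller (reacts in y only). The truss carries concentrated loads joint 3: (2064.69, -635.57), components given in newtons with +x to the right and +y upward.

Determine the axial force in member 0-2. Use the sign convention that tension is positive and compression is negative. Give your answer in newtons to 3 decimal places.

N=4 nodes, M=5 members, R=3 reactions → 2N=8, M+R=8
member 0 (0-1): L=4.1177, (cx,cy)=(0.7135,0.7006)
member 1 (0-2): L=6.0990, (cx,cy)=(1.0000,0.0000)
member 2 (1-2): L=4.2796, (cx,cy)=(0.7386,-0.6741)
member 3 (1-3): L=5.6620, (cx,cy)=(1.0000,-0.0025)
member 4 (2-3): L=3.8076, (cx,cy)=(0.6568,0.7540)
solve A·x = −loads:
  F[0-1] = +1759.1642 N (tension)
  F[0-2] = +809.5031 N (tension)
  F[1-2] = -1837.9435 N (compression)
  F[1-3] = +2612.7312 N (tension)
  F[2-3] = -834.3377 N (compression)
  Rx@0 = -2064.6900 N
  Ry@0 = -1232.5440 N
  Ry@2 = +1868.1140 N

809.503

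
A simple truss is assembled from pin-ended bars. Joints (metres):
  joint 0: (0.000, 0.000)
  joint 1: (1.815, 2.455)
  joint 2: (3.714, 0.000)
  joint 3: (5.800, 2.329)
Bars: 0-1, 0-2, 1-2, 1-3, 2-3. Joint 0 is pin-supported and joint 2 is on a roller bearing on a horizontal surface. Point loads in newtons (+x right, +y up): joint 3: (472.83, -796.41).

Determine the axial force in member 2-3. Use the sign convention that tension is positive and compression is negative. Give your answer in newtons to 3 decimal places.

N=4 nodes, M=5 members, R=3 reactions → 2N=8, M+R=8
member 0 (0-1): L=3.0531, (cx,cy)=(0.5945,0.8041)
member 1 (0-2): L=3.7140, (cx,cy)=(1.0000,0.0000)
member 2 (1-2): L=3.1037, (cx,cy)=(0.6118,-0.7910)
member 3 (1-3): L=3.9870, (cx,cy)=(0.9995,-0.0316)
member 4 (2-3): L=3.1266, (cx,cy)=(0.6672,0.7449)
solve A·x = −loads:
  F[0-1] = +925.0198 N (tension)
  F[0-2] = -77.0787 N (compression)
  F[1-2] = -986.4814 N (compression)
  F[1-3] = +1154.0556 N (tension)
  F[2-3] = -1020.1912 N (compression)
  Rx@0 = -472.8300 N
  Ry@0 = -743.8159 N
  Ry@2 = +1540.2259 N

-1020.191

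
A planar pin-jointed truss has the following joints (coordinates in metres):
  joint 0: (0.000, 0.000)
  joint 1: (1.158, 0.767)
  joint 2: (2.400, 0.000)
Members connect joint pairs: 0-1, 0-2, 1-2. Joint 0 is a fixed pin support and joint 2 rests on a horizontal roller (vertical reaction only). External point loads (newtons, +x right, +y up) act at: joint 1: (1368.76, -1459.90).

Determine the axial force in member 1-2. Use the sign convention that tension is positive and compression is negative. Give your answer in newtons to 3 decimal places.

-2173.124

N=3 nodes, M=3 members, R=3 reactions → 2N=6, M+R=6
member 0 (0-1): L=1.3890, (cx,cy)=(0.8337,0.5522)
member 1 (0-2): L=2.4000, (cx,cy)=(1.0000,0.0000)
member 2 (1-2): L=1.4597, (cx,cy)=(0.8508,-0.5254)
solve A·x = −loads:
  F[0-1] = -575.9909 N (compression)
  F[0-2] = +1848.9682 N (tension)
  F[1-2] = -2173.1244 N (compression)
  Rx@0 = -1368.7600 N
  Ry@0 = +318.0654 N
  Ry@2 = +1141.8346 N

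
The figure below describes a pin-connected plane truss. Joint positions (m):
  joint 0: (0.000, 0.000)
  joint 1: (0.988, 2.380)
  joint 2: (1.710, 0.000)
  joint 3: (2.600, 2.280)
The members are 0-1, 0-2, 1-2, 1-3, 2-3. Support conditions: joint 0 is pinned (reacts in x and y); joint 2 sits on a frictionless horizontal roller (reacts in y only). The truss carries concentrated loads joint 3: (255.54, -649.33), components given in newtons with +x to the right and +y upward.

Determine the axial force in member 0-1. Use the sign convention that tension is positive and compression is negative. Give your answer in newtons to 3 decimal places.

734.830

N=4 nodes, M=5 members, R=3 reactions → 2N=8, M+R=8
member 0 (0-1): L=2.5769, (cx,cy)=(0.3834,0.9236)
member 1 (0-2): L=1.7100, (cx,cy)=(1.0000,0.0000)
member 2 (1-2): L=2.4871, (cx,cy)=(0.2903,-0.9569)
member 3 (1-3): L=1.6151, (cx,cy)=(0.9981,-0.0619)
member 4 (2-3): L=2.4475, (cx,cy)=(0.3636,0.9315)
solve A·x = −loads:
  F[0-1] = +734.8302 N (tension)
  F[0-2] = -26.1958 N (compression)
  F[1-2] = -741.4337 N (compression)
  F[1-3] = +497.9275 N (tension)
  F[2-3] = -663.9520 N (compression)
  Rx@0 = -255.5400 N
  Ry@0 = -678.6754 N
  Ry@2 = +1328.0054 N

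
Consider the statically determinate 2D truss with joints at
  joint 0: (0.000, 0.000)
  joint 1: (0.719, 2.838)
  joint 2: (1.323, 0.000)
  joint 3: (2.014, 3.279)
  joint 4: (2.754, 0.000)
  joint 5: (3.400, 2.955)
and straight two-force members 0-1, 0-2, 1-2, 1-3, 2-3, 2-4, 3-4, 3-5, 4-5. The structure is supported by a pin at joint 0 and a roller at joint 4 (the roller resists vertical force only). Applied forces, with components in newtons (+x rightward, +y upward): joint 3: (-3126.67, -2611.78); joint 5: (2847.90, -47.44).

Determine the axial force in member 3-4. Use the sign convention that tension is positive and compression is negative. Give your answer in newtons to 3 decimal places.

N=6 nodes, M=9 members, R=3 reactions → 2N=12, M+R=12
member 0 (0-1): L=2.9277, (cx,cy)=(0.2456,0.9694)
member 1 (0-2): L=1.3230, (cx,cy)=(1.0000,0.0000)
member 2 (1-2): L=2.9016, (cx,cy)=(0.2082,-0.9781)
member 3 (1-3): L=1.3680, (cx,cy)=(0.9466,0.3224)
member 4 (2-3): L=3.3510, (cx,cy)=(0.2062,0.9785)
member 5 (2-4): L=1.4310, (cx,cy)=(1.0000,0.0000)
member 6 (3-4): L=3.3615, (cx,cy)=(0.2201,-0.9755)
member 7 (3-5): L=1.4234, (cx,cy)=(0.9737,-0.2276)
member 8 (4-5): L=3.0248, (cx,cy)=(0.2136,0.9769)
solve A·x = −loads:
  F[0-1] = -1400.5088 N (compression)
  F[0-2] = +65.1788 N (tension)
  F[1-2] = +1182.5640 N (tension)
  F[1-3] = -623.3946 N (compression)
  F[2-3] = -1182.0629 N (compression)
  F[2-4] = +555.0942 N (tension)
  F[3-4] = -1937.3722 N (compression)
  F[3-5] = +2792.6153 N (tension)
  F[4-5] = +602.1336 N (tension)
  Rx@0 = +278.7700 N
  Ry@0 = +1357.6171 N
  Ry@4 = +1301.6029 N

-1937.372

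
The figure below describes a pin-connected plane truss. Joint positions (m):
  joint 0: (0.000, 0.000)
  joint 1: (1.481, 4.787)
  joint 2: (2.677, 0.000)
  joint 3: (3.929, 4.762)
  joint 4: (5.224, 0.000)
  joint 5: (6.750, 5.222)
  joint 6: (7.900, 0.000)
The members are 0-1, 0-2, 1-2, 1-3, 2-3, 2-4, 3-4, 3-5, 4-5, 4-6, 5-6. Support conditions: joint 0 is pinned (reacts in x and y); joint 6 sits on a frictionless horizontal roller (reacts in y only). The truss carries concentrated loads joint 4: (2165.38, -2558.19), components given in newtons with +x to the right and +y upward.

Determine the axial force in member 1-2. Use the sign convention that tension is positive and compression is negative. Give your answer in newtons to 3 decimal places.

N=7 nodes, M=11 members, R=3 reactions → 2N=14, M+R=14
member 0 (0-1): L=5.0109, (cx,cy)=(0.2956,0.9553)
member 1 (0-2): L=2.6770, (cx,cy)=(1.0000,0.0000)
member 2 (1-2): L=4.9341, (cx,cy)=(0.2424,-0.9702)
member 3 (1-3): L=2.4481, (cx,cy)=(0.9999,-0.0102)
member 4 (2-3): L=4.9238, (cx,cy)=(0.2543,0.9671)
member 5 (2-4): L=2.5470, (cx,cy)=(1.0000,0.0000)
member 6 (3-4): L=4.9349, (cx,cy)=(0.2624,-0.9650)
member 7 (3-5): L=2.8583, (cx,cy)=(0.9870,0.1609)
member 8 (4-5): L=5.4404, (cx,cy)=(0.2805,0.9599)
member 9 (4-6): L=2.6760, (cx,cy)=(1.0000,0.0000)
member 10 (5-6): L=5.3471, (cx,cy)=(0.2151,-0.9766)
solve A·x = −loads:
  F[0-1] = -907.0699 N (compression)
  F[0-2] = +2433.4717 N (tension)
  F[1-2] = +898.2967 N (tension)
  F[1-3] = -485.8575 N (compression)
  F[2-3] = -901.1258 N (compression)
  F[2-4] = +2880.3445 N (tension)
  F[3-4] = +744.1983 N (tension)
  F[3-5] = -922.2749 N (compression)
  F[4-5] = +1917.0296 N (tension)
  F[4-6] = +372.5374 N (tension)
  F[5-6] = -1732.1785 N (compression)
  Rx@0 = -2165.3800 N
  Ry@0 = +866.5464 N
  Ry@6 = +1691.6436 N

898.297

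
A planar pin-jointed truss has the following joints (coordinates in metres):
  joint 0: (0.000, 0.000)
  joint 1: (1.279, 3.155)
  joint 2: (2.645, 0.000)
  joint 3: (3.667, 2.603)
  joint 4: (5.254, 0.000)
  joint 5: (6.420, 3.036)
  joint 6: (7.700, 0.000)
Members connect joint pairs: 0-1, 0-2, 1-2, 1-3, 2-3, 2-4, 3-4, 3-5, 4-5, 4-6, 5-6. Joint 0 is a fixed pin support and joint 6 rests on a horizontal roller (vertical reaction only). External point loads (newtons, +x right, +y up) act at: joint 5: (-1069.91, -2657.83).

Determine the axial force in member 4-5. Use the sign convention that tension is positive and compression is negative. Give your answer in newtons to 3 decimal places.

N=7 nodes, M=11 members, R=3 reactions → 2N=14, M+R=14
member 0 (0-1): L=3.4044, (cx,cy)=(0.3757,0.9267)
member 1 (0-2): L=2.6450, (cx,cy)=(1.0000,0.0000)
member 2 (1-2): L=3.4380, (cx,cy)=(0.3973,-0.9177)
member 3 (1-3): L=2.4510, (cx,cy)=(0.9743,-0.2252)
member 4 (2-3): L=2.7964, (cx,cy)=(0.3655,0.9308)
member 5 (2-4): L=2.6090, (cx,cy)=(1.0000,0.0000)
member 6 (3-4): L=3.0486, (cx,cy)=(0.5206,-0.8538)
member 7 (3-5): L=2.7868, (cx,cy)=(0.9879,0.1554)
member 8 (4-5): L=3.2522, (cx,cy)=(0.3585,0.9335)
member 9 (4-6): L=2.4460, (cx,cy)=(1.0000,0.0000)
member 10 (5-6): L=3.2948, (cx,cy)=(0.3885,-0.9215)
solve A·x = −loads:
  F[0-1] = -931.9408 N (compression)
  F[0-2] = -719.7878 N (compression)
  F[1-2] = +1143.8154 N (tension)
  F[1-3] = -825.8009 N (compression)
  F[2-3] = -1127.6613 N (compression)
  F[2-4] = +146.7949 N (tension)
  F[3-4] = +718.5042 N (tension)
  F[3-5] = -1610.2854 N (compression)
  F[4-5] = -657.1650 N (compression)
  F[4-6] = +756.4305 N (tension)
  F[5-6] = -1947.0985 N (compression)
  Rx@0 = +1069.9100 N
  Ry@0 = +863.6713 N
  Ry@6 = +1794.1587 N

-657.165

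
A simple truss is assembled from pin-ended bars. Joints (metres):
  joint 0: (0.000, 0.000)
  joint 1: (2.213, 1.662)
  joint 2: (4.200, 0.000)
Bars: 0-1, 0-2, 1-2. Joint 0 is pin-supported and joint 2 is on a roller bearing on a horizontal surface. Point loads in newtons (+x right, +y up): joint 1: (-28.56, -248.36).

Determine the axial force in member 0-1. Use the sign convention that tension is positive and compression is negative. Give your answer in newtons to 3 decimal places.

N=3 nodes, M=3 members, R=3 reactions → 2N=6, M+R=6
member 0 (0-1): L=2.7676, (cx,cy)=(0.7996,0.6005)
member 1 (0-2): L=4.2000, (cx,cy)=(1.0000,0.0000)
member 2 (1-2): L=2.5904, (cx,cy)=(0.7670,-0.6416)
solve A·x = −loads:
  F[0-1] = -214.4799 N (compression)
  F[0-2] = +142.9402 N (tension)
  F[1-2] = -186.3508 N (compression)
  Rx@0 = +28.5600 N
  Ry@0 = +128.7995 N
  Ry@2 = +119.5605 N

-214.480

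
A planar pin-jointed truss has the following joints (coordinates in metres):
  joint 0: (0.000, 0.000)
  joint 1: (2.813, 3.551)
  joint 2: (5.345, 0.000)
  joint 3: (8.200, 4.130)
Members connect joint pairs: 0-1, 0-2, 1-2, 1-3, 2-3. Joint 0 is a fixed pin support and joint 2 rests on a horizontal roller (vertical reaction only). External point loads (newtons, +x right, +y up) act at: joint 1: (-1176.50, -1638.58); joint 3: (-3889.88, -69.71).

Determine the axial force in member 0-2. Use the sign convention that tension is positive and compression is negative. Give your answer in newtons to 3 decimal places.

N=4 nodes, M=5 members, R=3 reactions → 2N=8, M+R=8
member 0 (0-1): L=4.5302, (cx,cy)=(0.6209,0.7839)
member 1 (0-2): L=5.3450, (cx,cy)=(1.0000,0.0000)
member 2 (1-2): L=4.3613, (cx,cy)=(0.5806,-0.8142)
member 3 (1-3): L=5.4180, (cx,cy)=(0.9943,0.1069)
member 4 (2-3): L=5.0207, (cx,cy)=(0.5686,0.8226)
solve A·x = −loads:
  F[0-1] = -5774.3613 N (compression)
  F[0-2] = -1480.8132 N (compression)
  F[1-2] = +2998.7495 N (tension)
  F[1-3] = -4173.9397 N (compression)
  F[2-3] = +457.5083 N (tension)
  Rx@0 = +5066.3800 N
  Ry@0 = +4526.2523 N
  Ry@2 = -2817.9623 N

-1480.813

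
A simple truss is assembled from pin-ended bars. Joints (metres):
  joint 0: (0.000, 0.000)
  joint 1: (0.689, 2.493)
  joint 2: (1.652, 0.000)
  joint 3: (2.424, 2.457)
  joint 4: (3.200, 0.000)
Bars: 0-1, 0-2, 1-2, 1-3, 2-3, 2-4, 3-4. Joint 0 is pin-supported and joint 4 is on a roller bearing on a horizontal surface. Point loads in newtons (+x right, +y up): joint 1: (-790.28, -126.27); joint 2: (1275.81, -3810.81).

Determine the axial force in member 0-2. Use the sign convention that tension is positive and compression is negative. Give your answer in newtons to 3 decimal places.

1192.560

N=5 nodes, M=7 members, R=3 reactions → 2N=10, M+R=10
member 0 (0-1): L=2.5865, (cx,cy)=(0.2664,0.9639)
member 1 (0-2): L=1.6520, (cx,cy)=(1.0000,0.0000)
member 2 (1-2): L=2.6725, (cx,cy)=(0.3603,-0.9328)
member 3 (1-3): L=1.7354, (cx,cy)=(0.9998,-0.0207)
member 4 (2-3): L=2.5754, (cx,cy)=(0.2998,0.9540)
member 5 (2-4): L=1.5480, (cx,cy)=(1.0000,0.0000)
member 6 (3-4): L=2.5766, (cx,cy)=(0.3012,-0.9536)
solve A·x = −loads:
  F[0-1] = -2654.1440 N (compression)
  F[0-2] = +1192.5604 N (tension)
  F[1-2] = +2626.3028 N (tension)
  F[1-3] = -863.2789 N (compression)
  F[2-3] = +1426.5297 N (tension)
  F[2-4] = +435.4824 N (tension)
  F[3-4] = -1445.9760 N (compression)
  Rx@0 = -485.5300 N
  Ry@0 = +2558.2393 N
  Ry@4 = +1378.8407 N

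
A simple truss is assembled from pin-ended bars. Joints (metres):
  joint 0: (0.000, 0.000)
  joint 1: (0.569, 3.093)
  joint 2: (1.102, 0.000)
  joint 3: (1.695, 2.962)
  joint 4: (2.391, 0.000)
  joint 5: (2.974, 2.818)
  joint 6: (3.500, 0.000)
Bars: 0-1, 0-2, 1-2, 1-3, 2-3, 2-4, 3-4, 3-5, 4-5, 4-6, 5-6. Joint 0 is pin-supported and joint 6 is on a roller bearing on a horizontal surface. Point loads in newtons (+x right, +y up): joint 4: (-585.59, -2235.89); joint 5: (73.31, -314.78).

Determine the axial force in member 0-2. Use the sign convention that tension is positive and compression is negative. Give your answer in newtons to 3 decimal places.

N=7 nodes, M=11 members, R=3 reactions → 2N=14, M+R=14
member 0 (0-1): L=3.1449, (cx,cy)=(0.1809,0.9835)
member 1 (0-2): L=1.1020, (cx,cy)=(1.0000,0.0000)
member 2 (1-2): L=3.1386, (cx,cy)=(0.1698,-0.9855)
member 3 (1-3): L=1.1336, (cx,cy)=(0.9933,-0.1156)
member 4 (2-3): L=3.0208, (cx,cy)=(0.1963,0.9805)
member 5 (2-4): L=1.2890, (cx,cy)=(1.0000,0.0000)
member 6 (3-4): L=3.0427, (cx,cy)=(0.2287,-0.9735)
member 7 (3-5): L=1.2871, (cx,cy)=(0.9937,-0.1119)
member 8 (4-5): L=2.8777, (cx,cy)=(0.2026,0.9793)
member 9 (4-6): L=1.1090, (cx,cy)=(1.0000,0.0000)
member 10 (5-6): L=2.8667, (cx,cy)=(0.1835,-0.9830)
solve A·x = −loads:
  F[0-1] = -708.4313 N (compression)
  F[0-2] = -384.1051 N (compression)
  F[1-2] = +736.9148 N (tension)
  F[1-3] = -255.0275 N (compression)
  F[2-3] = -740.6217 N (compression)
  F[2-4] = -113.5718 N (compression)
  F[3-4] = +782.5307 N (tension)
  F[3-5] = -581.3591 N (compression)
  F[4-5] = +1505.3235 N (tension)
  F[4-6] = +346.0495 N (tension)
  F[5-6] = -1885.9502 N (compression)
  Rx@0 = +512.2800 N
  Ry@0 = +696.7396 N
  Ry@6 = +1853.9304 N

-384.105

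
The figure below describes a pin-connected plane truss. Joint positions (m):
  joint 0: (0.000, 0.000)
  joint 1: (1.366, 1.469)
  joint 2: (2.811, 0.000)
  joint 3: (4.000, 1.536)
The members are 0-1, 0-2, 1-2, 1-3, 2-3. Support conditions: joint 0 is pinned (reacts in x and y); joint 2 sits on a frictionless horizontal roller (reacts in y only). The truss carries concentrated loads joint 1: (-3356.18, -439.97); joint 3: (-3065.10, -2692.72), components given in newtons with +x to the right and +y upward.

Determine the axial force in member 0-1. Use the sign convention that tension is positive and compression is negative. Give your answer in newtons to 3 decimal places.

N=4 nodes, M=5 members, R=3 reactions → 2N=8, M+R=8
member 0 (0-1): L=2.0060, (cx,cy)=(0.6810,0.7323)
member 1 (0-2): L=2.8110, (cx,cy)=(1.0000,0.0000)
member 2 (1-2): L=2.0606, (cx,cy)=(0.7013,-0.7129)
member 3 (1-3): L=2.6349, (cx,cy)=(0.9997,0.0254)
member 4 (2-3): L=1.9424, (cx,cy)=(0.6121,0.7908)
solve A·x = −loads:
  F[0-1] = -3435.6164 N (compression)
  F[0-2] = -4081.7379 N (compression)
  F[1-2] = +2876.3005 N (tension)
  F[1-3] = -1000.7178 N (compression)
  F[2-3] = -3373.0338 N (compression)
  Rx@0 = +6421.2800 N
  Ry@0 = +2515.9497 N
  Ry@2 = +616.7403 N

-3435.616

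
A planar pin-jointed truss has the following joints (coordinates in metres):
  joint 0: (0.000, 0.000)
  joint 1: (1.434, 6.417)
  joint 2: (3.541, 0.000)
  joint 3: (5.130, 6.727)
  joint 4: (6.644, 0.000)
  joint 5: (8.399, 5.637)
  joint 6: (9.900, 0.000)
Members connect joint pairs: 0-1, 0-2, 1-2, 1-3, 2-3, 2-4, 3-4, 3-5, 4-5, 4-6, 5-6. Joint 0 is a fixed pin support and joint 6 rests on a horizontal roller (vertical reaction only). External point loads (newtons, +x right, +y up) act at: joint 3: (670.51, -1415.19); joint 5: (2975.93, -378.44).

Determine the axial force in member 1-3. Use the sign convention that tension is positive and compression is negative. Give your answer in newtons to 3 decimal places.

N=7 nodes, M=11 members, R=3 reactions → 2N=14, M+R=14
member 0 (0-1): L=6.5753, (cx,cy)=(0.2181,0.9759)
member 1 (0-2): L=3.5410, (cx,cy)=(1.0000,0.0000)
member 2 (1-2): L=6.7541, (cx,cy)=(0.3120,-0.9501)
member 3 (1-3): L=3.7090, (cx,cy)=(0.9965,0.0836)
member 4 (2-3): L=6.9121, (cx,cy)=(0.2299,0.9732)
member 5 (2-4): L=3.1030, (cx,cy)=(1.0000,0.0000)
member 6 (3-4): L=6.8953, (cx,cy)=(0.2196,-0.9756)
member 7 (3-5): L=3.4459, (cx,cy)=(0.9487,-0.3163)
member 8 (4-5): L=5.9039, (cx,cy)=(0.2973,0.9548)
member 9 (4-6): L=3.2560, (cx,cy)=(1.0000,0.0000)
member 10 (5-6): L=5.8334, (cx,cy)=(0.2573,-0.9663)
solve A·x = −loads:
  F[0-1] = +1445.6412 N (tension)
  F[0-2] = +3331.1605 N (tension)
  F[1-2] = -1418.0628 N (compression)
  F[1-3] = +760.3194 N (tension)
  F[2-3] = +1384.3713 N (tension)
  F[2-4] = +2570.5334 N (tension)
  F[3-4] = -3281.5372 N (compression)
  F[3-5] = +1186.8671 N (tension)
  F[4-5] = +3353.0270 N (tension)
  F[4-6] = +853.2754 N (tension)
  F[5-6] = -3316.1310 N (compression)
  Rx@0 = -3646.4400 N
  Ry@0 = -1410.8428 N
  Ry@6 = +3204.4728 N

760.319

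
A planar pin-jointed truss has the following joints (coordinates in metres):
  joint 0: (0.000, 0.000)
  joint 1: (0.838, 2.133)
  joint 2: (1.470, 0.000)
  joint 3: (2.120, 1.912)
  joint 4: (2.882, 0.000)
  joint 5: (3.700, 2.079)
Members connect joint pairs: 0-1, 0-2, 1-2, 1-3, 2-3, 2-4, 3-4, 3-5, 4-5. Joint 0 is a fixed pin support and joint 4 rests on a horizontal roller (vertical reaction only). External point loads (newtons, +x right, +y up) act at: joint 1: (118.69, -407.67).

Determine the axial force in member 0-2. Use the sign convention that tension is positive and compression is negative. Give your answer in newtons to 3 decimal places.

197.771

N=6 nodes, M=9 members, R=3 reactions → 2N=12, M+R=12
member 0 (0-1): L=2.2917, (cx,cy)=(0.3657,0.9307)
member 1 (0-2): L=1.4700, (cx,cy)=(1.0000,0.0000)
member 2 (1-2): L=2.2247, (cx,cy)=(0.2841,-0.9588)
member 3 (1-3): L=1.3009, (cx,cy)=(0.9855,-0.1699)
member 4 (2-3): L=2.0195, (cx,cy)=(0.3219,0.9468)
member 5 (2-4): L=1.4120, (cx,cy)=(1.0000,0.0000)
member 6 (3-4): L=2.0582, (cx,cy)=(0.3702,-0.9289)
member 7 (3-5): L=1.5888, (cx,cy)=(0.9945,0.1051)
member 8 (4-5): L=2.2341, (cx,cy)=(0.3661,0.9306)
solve A·x = −loads:
  F[0-1] = -216.2651 N (compression)
  F[0-2] = +197.7708 N (tension)
  F[1-2] = -189.3650 N (compression)
  F[1-3] = -146.0980 N (compression)
  F[2-3] = +191.7678 N (tension)
  F[2-4] = +82.2506 N (tension)
  F[3-4] = -222.1683 N (compression)
  F[3-5] = -0.0000 N (compression)
  F[4-5] = +0.0000 N (tension)
  Rx@0 = -118.6900 N
  Ry@0 = +201.2879 N
  Ry@4 = +206.3821 N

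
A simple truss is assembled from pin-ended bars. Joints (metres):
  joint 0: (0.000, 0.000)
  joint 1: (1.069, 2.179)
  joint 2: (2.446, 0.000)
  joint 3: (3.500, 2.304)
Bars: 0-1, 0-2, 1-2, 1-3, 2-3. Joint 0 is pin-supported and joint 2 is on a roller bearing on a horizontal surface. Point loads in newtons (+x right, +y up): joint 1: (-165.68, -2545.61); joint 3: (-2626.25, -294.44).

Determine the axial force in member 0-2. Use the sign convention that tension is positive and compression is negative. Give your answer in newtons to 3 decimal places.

-865.090

N=4 nodes, M=5 members, R=3 reactions → 2N=8, M+R=8
member 0 (0-1): L=2.4271, (cx,cy)=(0.4404,0.8978)
member 1 (0-2): L=2.4460, (cx,cy)=(1.0000,0.0000)
member 2 (1-2): L=2.5776, (cx,cy)=(0.5342,-0.8454)
member 3 (1-3): L=2.4342, (cx,cy)=(0.9987,0.0514)
member 4 (2-3): L=2.5336, (cx,cy)=(0.4160,0.9094)
solve A·x = −loads:
  F[0-1] = -4374.7685 N (compression)
  F[0-2] = -865.0904 N (compression)
  F[1-2] = +1479.5882 N (tension)
  F[1-3] = -2554.9441 N (compression)
  F[2-3] = -179.5104 N (compression)
  Rx@0 = +2791.9300 N
  Ry@0 = +3927.5805 N
  Ry@2 = -1087.5305 N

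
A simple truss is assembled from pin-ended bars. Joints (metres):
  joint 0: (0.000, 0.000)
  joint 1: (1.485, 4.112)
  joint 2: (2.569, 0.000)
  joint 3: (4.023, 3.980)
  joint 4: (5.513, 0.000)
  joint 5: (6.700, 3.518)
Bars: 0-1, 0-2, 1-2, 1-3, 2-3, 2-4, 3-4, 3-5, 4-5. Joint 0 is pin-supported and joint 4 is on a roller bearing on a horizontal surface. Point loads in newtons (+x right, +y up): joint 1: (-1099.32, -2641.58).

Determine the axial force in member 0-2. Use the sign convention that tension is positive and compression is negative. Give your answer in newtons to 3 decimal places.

-106.194

N=6 nodes, M=9 members, R=3 reactions → 2N=12, M+R=12
member 0 (0-1): L=4.3719, (cx,cy)=(0.3397,0.9405)
member 1 (0-2): L=2.5690, (cx,cy)=(1.0000,0.0000)
member 2 (1-2): L=4.2525, (cx,cy)=(0.2549,-0.9670)
member 3 (1-3): L=2.5414, (cx,cy)=(0.9987,-0.0519)
member 4 (2-3): L=4.2373, (cx,cy)=(0.3431,0.9393)
member 5 (2-4): L=2.9440, (cx,cy)=(1.0000,0.0000)
member 6 (3-4): L=4.2498, (cx,cy)=(0.3506,-0.9365)
member 7 (3-5): L=2.7166, (cx,cy)=(0.9854,-0.1701)
member 8 (4-5): L=3.7129, (cx,cy)=(0.3197,0.9475)
solve A·x = −loads:
  F[0-1] = -2923.8223 N (compression)
  F[0-2] = -106.1942 N (compression)
  F[1-2] = +107.8797 N (tension)
  F[1-3] = +78.8009 N (tension)
  F[2-3] = -111.0591 N (compression)
  F[2-4] = -40.5852 N (compression)
  F[3-4] = +115.7567 N (tension)
  F[3-5] = -0.0000 N (tension)
  F[4-5] = +0.0000 N (tension)
  Rx@0 = +1099.3200 N
  Ry@0 = +2749.9888 N
  Ry@4 = -108.4088 N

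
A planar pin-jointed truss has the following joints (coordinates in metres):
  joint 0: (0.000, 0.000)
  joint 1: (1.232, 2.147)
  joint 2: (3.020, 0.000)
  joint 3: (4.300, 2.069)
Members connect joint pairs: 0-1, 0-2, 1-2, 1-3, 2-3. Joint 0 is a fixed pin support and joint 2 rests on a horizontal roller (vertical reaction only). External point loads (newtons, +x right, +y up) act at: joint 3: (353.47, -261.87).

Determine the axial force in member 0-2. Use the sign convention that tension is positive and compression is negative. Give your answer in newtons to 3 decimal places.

N=4 nodes, M=5 members, R=3 reactions → 2N=8, M+R=8
member 0 (0-1): L=2.4754, (cx,cy)=(0.4977,0.8673)
member 1 (0-2): L=3.0200, (cx,cy)=(1.0000,0.0000)
member 2 (1-2): L=2.7940, (cx,cy)=(0.6399,-0.7684)
member 3 (1-3): L=3.0690, (cx,cy)=(0.9997,-0.0254)
member 4 (2-3): L=2.4329, (cx,cy)=(0.5261,0.8504)
solve A·x = −loads:
  F[0-1] = +407.1651 N (tension)
  F[0-2] = +150.8222 N (tension)
  F[1-2] = -476.3705 N (compression)
  F[1-3] = +507.6594 N (tension)
  F[2-3] = -292.7604 N (compression)
  Rx@0 = -353.4700 N
  Ry@0 = -353.1533 N
  Ry@2 = +615.0233 N

150.822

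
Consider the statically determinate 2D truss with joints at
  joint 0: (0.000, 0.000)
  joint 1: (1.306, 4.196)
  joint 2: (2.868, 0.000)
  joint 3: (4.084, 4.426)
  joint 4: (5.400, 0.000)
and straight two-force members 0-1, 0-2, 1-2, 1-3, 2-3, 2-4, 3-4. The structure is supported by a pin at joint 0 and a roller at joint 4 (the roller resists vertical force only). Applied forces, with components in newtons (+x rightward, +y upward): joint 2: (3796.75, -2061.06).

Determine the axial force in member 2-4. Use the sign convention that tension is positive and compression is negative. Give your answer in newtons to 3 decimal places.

N=5 nodes, M=7 members, R=3 reactions → 2N=10, M+R=10
member 0 (0-1): L=4.3945, (cx,cy)=(0.2972,0.9548)
member 1 (0-2): L=2.8680, (cx,cy)=(1.0000,0.0000)
member 2 (1-2): L=4.4773, (cx,cy)=(0.3489,-0.9372)
member 3 (1-3): L=2.7875, (cx,cy)=(0.9966,0.0825)
member 4 (2-3): L=4.5900, (cx,cy)=(0.2649,0.9643)
member 5 (2-4): L=2.5320, (cx,cy)=(1.0000,0.0000)
member 6 (3-4): L=4.6175, (cx,cy)=(0.2850,-0.9585)
solve A·x = −loads:
  F[0-1] = -1012.1370 N (compression)
  F[0-2] = +4097.5434 N (tension)
  F[1-2] = +974.5867 N (tension)
  F[1-3] = -642.9905 N (compression)
  F[2-3] = +1190.2334 N (tension)
  F[2-4] = +325.4771 N (tension)
  F[3-4] = -1142.0149 N (compression)
  Rx@0 = -3796.7500 N
  Ry@0 = +966.4081 N
  Ry@4 = +1094.6519 N

325.477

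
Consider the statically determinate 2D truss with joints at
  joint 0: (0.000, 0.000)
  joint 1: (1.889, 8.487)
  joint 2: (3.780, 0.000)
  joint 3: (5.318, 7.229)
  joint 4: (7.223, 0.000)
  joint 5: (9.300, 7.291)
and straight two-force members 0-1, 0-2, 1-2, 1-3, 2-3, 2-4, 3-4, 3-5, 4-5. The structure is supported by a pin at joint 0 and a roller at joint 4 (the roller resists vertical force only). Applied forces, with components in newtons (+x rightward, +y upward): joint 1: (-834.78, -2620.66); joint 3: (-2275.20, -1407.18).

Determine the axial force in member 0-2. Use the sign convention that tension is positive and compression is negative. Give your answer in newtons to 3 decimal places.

N=6 nodes, M=9 members, R=3 reactions → 2N=12, M+R=12
member 0 (0-1): L=8.6947, (cx,cy)=(0.2173,0.9761)
member 1 (0-2): L=3.7800, (cx,cy)=(1.0000,0.0000)
member 2 (1-2): L=8.6951, (cx,cy)=(0.2175,-0.9761)
member 3 (1-3): L=3.6525, (cx,cy)=(0.9388,-0.3444)
member 4 (2-3): L=7.3908, (cx,cy)=(0.2081,0.9781)
member 5 (2-4): L=3.4430, (cx,cy)=(1.0000,0.0000)
member 6 (3-4): L=7.4758, (cx,cy)=(0.2548,-0.9670)
member 7 (3-5): L=3.9825, (cx,cy)=(0.9999,0.0156)
member 8 (4-5): L=7.5811, (cx,cy)=(0.2740,0.9617)
solve A·x = −loads:
  F[0-1] = -5700.5379 N (compression)
  F[0-2] = -1871.4854 N (compression)
  F[1-2] = +3449.6254 N (tension)
  F[1-3] = -1229.1392 N (compression)
  F[2-3] = -3442.4195 N (compression)
  F[2-4] = -404.9105 N (compression)
  F[3-4] = +1588.9905 N (tension)
  F[3-5] = -0.0000 N (tension)
  F[4-5] = +0.0000 N (tension)
  Rx@0 = +3109.9800 N
  Ry@0 = +5564.3745 N
  Ry@4 = -1536.5345 N

-1871.485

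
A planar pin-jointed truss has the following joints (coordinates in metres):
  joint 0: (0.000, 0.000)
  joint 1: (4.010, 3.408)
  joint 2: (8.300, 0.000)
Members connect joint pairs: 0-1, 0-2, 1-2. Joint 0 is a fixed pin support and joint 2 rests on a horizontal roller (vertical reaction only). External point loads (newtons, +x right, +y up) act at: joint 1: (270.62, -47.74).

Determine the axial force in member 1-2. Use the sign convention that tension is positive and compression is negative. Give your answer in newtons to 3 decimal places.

N=3 nodes, M=3 members, R=3 reactions → 2N=6, M+R=6
member 0 (0-1): L=5.2626, (cx,cy)=(0.7620,0.6476)
member 1 (0-2): L=8.3000, (cx,cy)=(1.0000,0.0000)
member 2 (1-2): L=5.4789, (cx,cy)=(0.7830,-0.6220)
solve A·x = −loads:
  F[0-1] = +133.4819 N (tension)
  F[0-2] = +168.9086 N (tension)
  F[1-2] = -215.7196 N (compression)
  Rx@0 = -270.6200 N
  Ry@0 = -86.4420 N
  Ry@2 = +134.1820 N

-215.720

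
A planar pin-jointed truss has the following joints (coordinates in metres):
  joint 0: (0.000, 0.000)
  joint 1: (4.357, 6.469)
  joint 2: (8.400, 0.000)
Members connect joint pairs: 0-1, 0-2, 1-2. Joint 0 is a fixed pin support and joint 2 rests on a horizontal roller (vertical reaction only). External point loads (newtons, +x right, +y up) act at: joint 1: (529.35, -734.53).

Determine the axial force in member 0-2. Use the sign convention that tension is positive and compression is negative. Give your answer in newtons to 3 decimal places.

492.895

N=3 nodes, M=3 members, R=3 reactions → 2N=6, M+R=6
member 0 (0-1): L=7.7994, (cx,cy)=(0.5586,0.8294)
member 1 (0-2): L=8.4000, (cx,cy)=(1.0000,0.0000)
member 2 (1-2): L=7.6285, (cx,cy)=(0.5300,-0.8480)
solve A·x = −loads:
  F[0-1] = +65.2581 N (tension)
  F[0-2] = +492.8949 N (tension)
  F[1-2] = -930.0129 N (compression)
  Rx@0 = -529.3500 N
  Ry@0 = -54.1262 N
  Ry@2 = +788.6562 N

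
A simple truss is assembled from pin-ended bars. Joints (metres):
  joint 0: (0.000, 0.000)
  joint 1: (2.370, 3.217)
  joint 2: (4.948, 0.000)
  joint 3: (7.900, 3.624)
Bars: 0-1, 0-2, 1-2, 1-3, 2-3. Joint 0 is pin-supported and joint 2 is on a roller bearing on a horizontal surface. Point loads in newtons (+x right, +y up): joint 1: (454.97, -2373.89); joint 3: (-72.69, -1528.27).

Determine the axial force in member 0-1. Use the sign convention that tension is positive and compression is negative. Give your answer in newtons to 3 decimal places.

-102.475

N=4 nodes, M=5 members, R=3 reactions → 2N=8, M+R=8
member 0 (0-1): L=3.9957, (cx,cy)=(0.5931,0.8051)
member 1 (0-2): L=4.9480, (cx,cy)=(1.0000,0.0000)
member 2 (1-2): L=4.1225, (cx,cy)=(0.6253,-0.7803)
member 3 (1-3): L=5.5450, (cx,cy)=(0.9973,0.0734)
member 4 (2-3): L=4.6742, (cx,cy)=(0.6316,0.7753)
solve A·x = −loads:
  F[0-1] = -102.4748 N (compression)
  F[0-2] = +443.0610 N (tension)
  F[1-2] = -2818.7598 N (compression)
  F[1-3] = +1250.3208 N (tension)
  F[2-3] = -2089.4942 N (compression)
  Rx@0 = -382.2800 N
  Ry@0 = +82.5031 N
  Ry@2 = +3819.6569 N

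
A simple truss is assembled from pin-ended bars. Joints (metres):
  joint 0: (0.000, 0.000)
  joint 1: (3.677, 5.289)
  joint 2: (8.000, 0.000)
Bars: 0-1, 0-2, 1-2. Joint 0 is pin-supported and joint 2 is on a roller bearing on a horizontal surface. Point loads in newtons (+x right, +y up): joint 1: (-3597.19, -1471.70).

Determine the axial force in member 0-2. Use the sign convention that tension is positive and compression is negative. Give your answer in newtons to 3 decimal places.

N=3 nodes, M=3 members, R=3 reactions → 2N=6, M+R=6
member 0 (0-1): L=6.4416, (cx,cy)=(0.5708,0.8211)
member 1 (0-2): L=8.0000, (cx,cy)=(1.0000,0.0000)
member 2 (1-2): L=6.8309, (cx,cy)=(0.6329,-0.7743)
solve A·x = −loads:
  F[0-1] = -3865.0189 N (compression)
  F[0-2] = -1390.9468 N (compression)
  F[1-2] = +2197.8916 N (tension)
  Rx@0 = +3597.1900 N
  Ry@0 = +3173.4621 N
  Ry@2 = -1701.7621 N

-1390.947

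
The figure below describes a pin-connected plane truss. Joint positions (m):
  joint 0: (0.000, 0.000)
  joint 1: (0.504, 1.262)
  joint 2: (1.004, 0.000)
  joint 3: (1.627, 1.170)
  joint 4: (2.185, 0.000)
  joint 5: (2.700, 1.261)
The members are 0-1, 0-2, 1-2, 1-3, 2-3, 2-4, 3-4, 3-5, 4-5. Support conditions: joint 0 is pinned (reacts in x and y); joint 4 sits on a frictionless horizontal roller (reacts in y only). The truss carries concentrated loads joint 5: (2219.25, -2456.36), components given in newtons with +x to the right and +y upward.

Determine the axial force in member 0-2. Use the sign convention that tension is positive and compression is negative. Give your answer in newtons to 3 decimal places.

1476.539

N=6 nodes, M=9 members, R=3 reactions → 2N=12, M+R=12
member 0 (0-1): L=1.3589, (cx,cy)=(0.3709,0.9287)
member 1 (0-2): L=1.0040, (cx,cy)=(1.0000,0.0000)
member 2 (1-2): L=1.3574, (cx,cy)=(0.3683,-0.9297)
member 3 (1-3): L=1.1268, (cx,cy)=(0.9967,-0.0816)
member 4 (2-3): L=1.3255, (cx,cy)=(0.4700,0.8827)
member 5 (2-4): L=1.1810, (cx,cy)=(1.0000,0.0000)
member 6 (3-4): L=1.2962, (cx,cy)=(0.4305,-0.9026)
member 7 (3-5): L=1.0769, (cx,cy)=(0.9964,0.0845)
member 8 (4-5): L=1.3621, (cx,cy)=(0.3781,0.9258)
solve A·x = −loads:
  F[0-1] = +2002.5478 N (tension)
  F[0-2] = +1476.5388 N (tension)
  F[1-2] = -2135.1173 N (compression)
  F[1-3] = +1534.2839 N (tension)
  F[2-3] = +2248.8680 N (tension)
  F[2-4] = -366.8807 N (compression)
  F[3-4] = -1746.7553 N (compression)
  F[3-5] = +3350.0440 N (tension)
  F[4-5] = -2959.1156 N (compression)
  Rx@0 = -2219.2500 N
  Ry@0 = -1859.7252 N
  Ry@4 = +4316.0852 N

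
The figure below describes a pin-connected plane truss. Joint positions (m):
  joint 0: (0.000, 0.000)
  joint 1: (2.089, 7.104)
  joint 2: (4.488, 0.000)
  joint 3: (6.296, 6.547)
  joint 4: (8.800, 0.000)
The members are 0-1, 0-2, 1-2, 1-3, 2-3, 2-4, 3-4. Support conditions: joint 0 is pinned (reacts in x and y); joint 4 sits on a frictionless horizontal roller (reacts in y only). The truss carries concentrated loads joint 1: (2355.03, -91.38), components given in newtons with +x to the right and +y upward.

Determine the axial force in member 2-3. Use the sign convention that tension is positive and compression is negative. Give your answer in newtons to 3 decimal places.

N=5 nodes, M=7 members, R=3 reactions → 2N=10, M+R=10
member 0 (0-1): L=7.4048, (cx,cy)=(0.2821,0.9594)
member 1 (0-2): L=4.4880, (cx,cy)=(1.0000,0.0000)
member 2 (1-2): L=7.4981, (cx,cy)=(0.3199,-0.9474)
member 3 (1-3): L=4.2437, (cx,cy)=(0.9913,-0.1313)
member 4 (2-3): L=6.7921, (cx,cy)=(0.2662,0.9639)
member 5 (2-4): L=4.3120, (cx,cy)=(1.0000,0.0000)
member 6 (3-4): L=7.0095, (cx,cy)=(0.3572,-0.9340)
solve A·x = −loads:
  F[0-1] = +1909.0067 N (tension)
  F[0-2] = +1816.4703 N (tension)
  F[1-2] = -1858.7913 N (compression)
  F[1-3] = -1232.4188 N (compression)
  F[2-3] = +1827.0041 N (tension)
  F[2-4] = +735.4210 N (tension)
  F[3-4] = -2058.6822 N (compression)
  Rx@0 = -2355.0300 N
  Ry@0 = -1831.4639 N
  Ry@4 = +1922.8439 N

1827.004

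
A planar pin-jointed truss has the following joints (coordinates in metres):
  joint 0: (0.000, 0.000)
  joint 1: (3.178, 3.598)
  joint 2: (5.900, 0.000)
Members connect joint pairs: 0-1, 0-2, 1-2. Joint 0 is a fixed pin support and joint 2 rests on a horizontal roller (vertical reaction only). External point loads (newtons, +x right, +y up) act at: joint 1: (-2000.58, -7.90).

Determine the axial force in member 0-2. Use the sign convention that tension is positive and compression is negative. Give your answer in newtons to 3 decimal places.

N=3 nodes, M=3 members, R=3 reactions → 2N=6, M+R=6
member 0 (0-1): L=4.8006, (cx,cy)=(0.6620,0.7495)
member 1 (0-2): L=5.9000, (cx,cy)=(1.0000,0.0000)
member 2 (1-2): L=4.5116, (cx,cy)=(0.6033,-0.7975)
solve A·x = −loads:
  F[0-1] = -1632.6402 N (compression)
  F[0-2] = -919.7602 N (compression)
  F[1-2] = +1524.4769 N (tension)
  Rx@0 = +2000.5800 N
  Ry@0 = +1223.6594 N
  Ry@2 = -1215.7594 N

-919.760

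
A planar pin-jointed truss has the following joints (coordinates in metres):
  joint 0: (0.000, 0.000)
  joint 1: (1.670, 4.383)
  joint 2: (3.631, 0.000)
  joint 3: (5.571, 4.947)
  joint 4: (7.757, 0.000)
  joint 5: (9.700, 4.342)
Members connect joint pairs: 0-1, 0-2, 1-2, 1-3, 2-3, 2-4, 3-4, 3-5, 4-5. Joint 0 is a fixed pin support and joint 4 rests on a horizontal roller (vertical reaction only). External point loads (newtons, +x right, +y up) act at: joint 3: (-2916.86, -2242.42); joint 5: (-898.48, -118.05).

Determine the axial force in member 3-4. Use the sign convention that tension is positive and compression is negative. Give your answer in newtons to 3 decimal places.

917.672

N=6 nodes, M=9 members, R=3 reactions → 2N=12, M+R=12
member 0 (0-1): L=4.6904, (cx,cy)=(0.3560,0.9345)
member 1 (0-2): L=3.6310, (cx,cy)=(1.0000,0.0000)
member 2 (1-2): L=4.8017, (cx,cy)=(0.4084,-0.9128)
member 3 (1-3): L=3.9416, (cx,cy)=(0.9897,0.1431)
member 4 (2-3): L=5.3138, (cx,cy)=(0.3651,0.9310)
member 5 (2-4): L=4.1260, (cx,cy)=(1.0000,0.0000)
member 6 (3-4): L=5.4085, (cx,cy)=(0.4042,-0.9147)
member 7 (3-5): L=4.1731, (cx,cy)=(0.9894,-0.1450)
member 8 (4-5): L=4.7569, (cx,cy)=(0.4085,0.9128)
solve A·x = −loads:
  F[0-1] = -3173.4765 N (compression)
  F[0-2] = -2685.4284 N (compression)
  F[1-2] = +2883.3168 N (tension)
  F[1-3] = -2331.4440 N (compression)
  F[2-3] = -2827.0448 N (compression)
  F[2-4] = -475.7687 N (compression)
  F[3-4] = +917.6721 N (tension)
  F[3-5] = -802.0918 N (compression)
  F[4-5] = -256.7270 N (compression)
  Rx@0 = +3815.3400 N
  Ry@0 = +2965.5106 N
  Ry@4 = -605.0406 N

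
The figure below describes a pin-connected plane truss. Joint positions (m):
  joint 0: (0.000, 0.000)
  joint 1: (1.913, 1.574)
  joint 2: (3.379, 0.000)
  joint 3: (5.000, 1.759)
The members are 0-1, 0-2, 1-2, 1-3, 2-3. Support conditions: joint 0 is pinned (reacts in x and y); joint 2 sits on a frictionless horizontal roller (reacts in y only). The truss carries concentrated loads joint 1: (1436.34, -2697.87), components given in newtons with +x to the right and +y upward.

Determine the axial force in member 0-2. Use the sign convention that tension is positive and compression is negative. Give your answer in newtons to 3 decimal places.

N=4 nodes, M=5 members, R=3 reactions → 2N=8, M+R=8
member 0 (0-1): L=2.4773, (cx,cy)=(0.7722,0.6354)
member 1 (0-2): L=3.3790, (cx,cy)=(1.0000,0.0000)
member 2 (1-2): L=2.1510, (cx,cy)=(0.6816,-0.7318)
member 3 (1-3): L=3.0925, (cx,cy)=(0.9982,0.0598)
member 4 (2-3): L=2.3920, (cx,cy)=(0.6777,0.7354)
solve A·x = −loads:
  F[0-1] = -789.1716 N (compression)
  F[0-2] = +2045.7461 N (tension)
  F[1-2] = -3001.5822 N (compression)
  F[1-3] = +0.0000 N (tension)
  F[2-3] = -0.0000 N (compression)
  Rx@0 = -1436.3400 N
  Ry@0 = +501.4141 N
  Ry@2 = +2196.4559 N

2045.746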